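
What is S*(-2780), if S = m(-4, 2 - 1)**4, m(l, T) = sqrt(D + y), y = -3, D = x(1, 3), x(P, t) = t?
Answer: 0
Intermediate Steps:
D = 3
m(l, T) = 0 (m(l, T) = sqrt(3 - 3) = sqrt(0) = 0)
S = 0 (S = 0**4 = 0)
S*(-2780) = 0*(-2780) = 0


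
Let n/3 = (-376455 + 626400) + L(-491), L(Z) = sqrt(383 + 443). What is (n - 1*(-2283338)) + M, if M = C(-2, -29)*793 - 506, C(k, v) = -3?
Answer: 3030288 + 3*sqrt(826) ≈ 3.0304e+6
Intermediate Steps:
L(Z) = sqrt(826)
n = 749835 + 3*sqrt(826) (n = 3*((-376455 + 626400) + sqrt(826)) = 3*(249945 + sqrt(826)) = 749835 + 3*sqrt(826) ≈ 7.4992e+5)
M = -2885 (M = -3*793 - 506 = -2379 - 506 = -2885)
(n - 1*(-2283338)) + M = ((749835 + 3*sqrt(826)) - 1*(-2283338)) - 2885 = ((749835 + 3*sqrt(826)) + 2283338) - 2885 = (3033173 + 3*sqrt(826)) - 2885 = 3030288 + 3*sqrt(826)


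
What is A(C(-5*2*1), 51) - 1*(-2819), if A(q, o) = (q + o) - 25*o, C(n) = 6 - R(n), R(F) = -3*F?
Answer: 1571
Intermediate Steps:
C(n) = 6 + 3*n (C(n) = 6 - (-3)*n = 6 + 3*n)
A(q, o) = q - 24*o (A(q, o) = (o + q) - 25*o = q - 24*o)
A(C(-5*2*1), 51) - 1*(-2819) = ((6 + 3*(-5*2*1)) - 24*51) - 1*(-2819) = ((6 + 3*(-10*1)) - 1224) + 2819 = ((6 + 3*(-10)) - 1224) + 2819 = ((6 - 30) - 1224) + 2819 = (-24 - 1224) + 2819 = -1248 + 2819 = 1571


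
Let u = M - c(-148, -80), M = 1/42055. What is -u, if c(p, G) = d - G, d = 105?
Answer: 7780174/42055 ≈ 185.00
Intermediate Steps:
c(p, G) = 105 - G
M = 1/42055 ≈ 2.3778e-5
u = -7780174/42055 (u = 1/42055 - (105 - 1*(-80)) = 1/42055 - (105 + 80) = 1/42055 - 1*185 = 1/42055 - 185 = -7780174/42055 ≈ -185.00)
-u = -1*(-7780174/42055) = 7780174/42055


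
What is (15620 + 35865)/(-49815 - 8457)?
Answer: -51485/58272 ≈ -0.88353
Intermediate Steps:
(15620 + 35865)/(-49815 - 8457) = 51485/(-58272) = 51485*(-1/58272) = -51485/58272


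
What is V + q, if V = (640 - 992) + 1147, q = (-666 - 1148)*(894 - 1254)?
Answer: 653835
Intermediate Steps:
q = 653040 (q = -1814*(-360) = 653040)
V = 795 (V = -352 + 1147 = 795)
V + q = 795 + 653040 = 653835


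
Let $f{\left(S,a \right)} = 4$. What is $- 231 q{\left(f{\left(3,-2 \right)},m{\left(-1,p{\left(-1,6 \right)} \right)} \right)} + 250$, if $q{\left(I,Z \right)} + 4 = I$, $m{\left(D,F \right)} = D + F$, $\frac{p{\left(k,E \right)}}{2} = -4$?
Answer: $250$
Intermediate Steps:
$p{\left(k,E \right)} = -8$ ($p{\left(k,E \right)} = 2 \left(-4\right) = -8$)
$q{\left(I,Z \right)} = -4 + I$
$- 231 q{\left(f{\left(3,-2 \right)},m{\left(-1,p{\left(-1,6 \right)} \right)} \right)} + 250 = - 231 \left(-4 + 4\right) + 250 = \left(-231\right) 0 + 250 = 0 + 250 = 250$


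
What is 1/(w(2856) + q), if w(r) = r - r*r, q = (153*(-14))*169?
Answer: -1/8515878 ≈ -1.1743e-7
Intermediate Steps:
q = -361998 (q = -2142*169 = -361998)
w(r) = r - r²
1/(w(2856) + q) = 1/(2856*(1 - 1*2856) - 361998) = 1/(2856*(1 - 2856) - 361998) = 1/(2856*(-2855) - 361998) = 1/(-8153880 - 361998) = 1/(-8515878) = -1/8515878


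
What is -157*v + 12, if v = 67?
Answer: -10507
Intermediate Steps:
-157*v + 12 = -157*67 + 12 = -10519 + 12 = -10507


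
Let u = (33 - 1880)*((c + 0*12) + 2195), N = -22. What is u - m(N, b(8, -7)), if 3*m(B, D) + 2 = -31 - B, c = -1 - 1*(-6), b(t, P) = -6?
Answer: -12190189/3 ≈ -4.0634e+6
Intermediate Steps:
c = 5 (c = -1 + 6 = 5)
m(B, D) = -11 - B/3 (m(B, D) = -⅔ + (-31 - B)/3 = -⅔ + (-31/3 - B/3) = -11 - B/3)
u = -4063400 (u = (33 - 1880)*((5 + 0*12) + 2195) = -1847*((5 + 0) + 2195) = -1847*(5 + 2195) = -1847*2200 = -4063400)
u - m(N, b(8, -7)) = -4063400 - (-11 - ⅓*(-22)) = -4063400 - (-11 + 22/3) = -4063400 - 1*(-11/3) = -4063400 + 11/3 = -12190189/3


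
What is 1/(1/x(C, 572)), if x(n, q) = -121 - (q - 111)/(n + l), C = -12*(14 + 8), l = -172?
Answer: -52295/436 ≈ -119.94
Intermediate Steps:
C = -264 (C = -12*22 = -264)
x(n, q) = -121 - (-111 + q)/(-172 + n) (x(n, q) = -121 - (q - 111)/(n - 172) = -121 - (-111 + q)/(-172 + n))
1/(1/x(C, 572)) = 1/(1/((20923 - 1*572 - 121*(-264))/(-172 - 264))) = 1/(1/((20923 - 572 + 31944)/(-436))) = 1/(1/(-1/436*52295)) = 1/(1/(-52295/436)) = 1/(-436/52295) = -52295/436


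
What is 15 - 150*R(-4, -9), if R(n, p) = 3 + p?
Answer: 915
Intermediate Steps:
15 - 150*R(-4, -9) = 15 - 150*(3 - 9) = 15 - 150*(-6) = 15 + 900 = 915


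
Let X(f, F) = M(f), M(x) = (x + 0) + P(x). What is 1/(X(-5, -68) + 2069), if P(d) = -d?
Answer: 1/2069 ≈ 0.00048333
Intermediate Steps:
M(x) = 0 (M(x) = (x + 0) - x = x - x = 0)
X(f, F) = 0
1/(X(-5, -68) + 2069) = 1/(0 + 2069) = 1/2069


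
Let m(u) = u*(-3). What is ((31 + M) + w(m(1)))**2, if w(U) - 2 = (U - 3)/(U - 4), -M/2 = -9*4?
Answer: 549081/49 ≈ 11206.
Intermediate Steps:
m(u) = -3*u
M = 72 (M = -(-18)*4 = -2*(-36) = 72)
w(U) = 2 + (-3 + U)/(-4 + U) (w(U) = 2 + (U - 3)/(U - 4) = 2 + (-3 + U)/(-4 + U))
((31 + M) + w(m(1)))**2 = ((31 + 72) + (-11 + 3*(-3*1))/(-4 - 3*1))**2 = (103 + (-11 + 3*(-3))/(-4 - 3))**2 = (103 + (-11 - 9)/(-7))**2 = (103 - 1/7*(-20))**2 = (103 + 20/7)**2 = (741/7)**2 = 549081/49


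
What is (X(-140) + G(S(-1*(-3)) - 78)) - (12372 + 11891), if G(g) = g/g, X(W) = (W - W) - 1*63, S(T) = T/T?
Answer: -24325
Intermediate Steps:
S(T) = 1
X(W) = -63 (X(W) = 0 - 63 = -63)
G(g) = 1
(X(-140) + G(S(-1*(-3)) - 78)) - (12372 + 11891) = (-63 + 1) - (12372 + 11891) = -62 - 1*24263 = -62 - 24263 = -24325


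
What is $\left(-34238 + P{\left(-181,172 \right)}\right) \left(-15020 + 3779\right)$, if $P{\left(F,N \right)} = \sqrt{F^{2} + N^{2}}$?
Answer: $384869358 - 11241 \sqrt{62345} \approx 3.8206 \cdot 10^{8}$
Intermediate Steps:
$\left(-34238 + P{\left(-181,172 \right)}\right) \left(-15020 + 3779\right) = \left(-34238 + \sqrt{\left(-181\right)^{2} + 172^{2}}\right) \left(-15020 + 3779\right) = \left(-34238 + \sqrt{32761 + 29584}\right) \left(-11241\right) = \left(-34238 + \sqrt{62345}\right) \left(-11241\right) = 384869358 - 11241 \sqrt{62345}$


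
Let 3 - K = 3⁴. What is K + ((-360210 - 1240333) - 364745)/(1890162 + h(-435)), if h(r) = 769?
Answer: -149457906/1890931 ≈ -79.039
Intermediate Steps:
K = -78 (K = 3 - 1*3⁴ = 3 - 1*81 = 3 - 81 = -78)
K + ((-360210 - 1240333) - 364745)/(1890162 + h(-435)) = -78 + ((-360210 - 1240333) - 364745)/(1890162 + 769) = -78 + (-1600543 - 364745)/1890931 = -78 - 1965288*1/1890931 = -78 - 1965288/1890931 = -149457906/1890931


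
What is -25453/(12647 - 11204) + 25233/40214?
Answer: -987155723/58028802 ≈ -17.011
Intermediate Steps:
-25453/(12647 - 11204) + 25233/40214 = -25453/1443 + 25233*(1/40214) = -25453*1/1443 + 25233/40214 = -25453/1443 + 25233/40214 = -987155723/58028802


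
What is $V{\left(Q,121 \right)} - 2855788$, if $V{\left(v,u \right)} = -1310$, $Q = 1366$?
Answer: $-2857098$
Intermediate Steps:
$V{\left(Q,121 \right)} - 2855788 = -1310 - 2855788 = -2857098$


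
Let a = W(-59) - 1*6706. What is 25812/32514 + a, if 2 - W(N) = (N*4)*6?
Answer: -28651370/5419 ≈ -5287.2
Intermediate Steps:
W(N) = 2 - 24*N (W(N) = 2 - N*4*6 = 2 - 4*N*6 = 2 - 24*N)
a = -5288 (a = (2 - 24*(-59)) - 1*6706 = (2 + 1416) - 6706 = 1418 - 6706 = -5288)
25812/32514 + a = 25812/32514 - 5288 = 25812*(1/32514) - 5288 = 4302/5419 - 5288 = -28651370/5419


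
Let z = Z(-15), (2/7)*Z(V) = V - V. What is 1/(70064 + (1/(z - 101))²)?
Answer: 10201/714722865 ≈ 1.4273e-5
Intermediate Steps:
Z(V) = 0 (Z(V) = 7*(V - V)/2 = (7/2)*0 = 0)
z = 0
1/(70064 + (1/(z - 101))²) = 1/(70064 + (1/(0 - 101))²) = 1/(70064 + (1/(-101))²) = 1/(70064 + (-1/101)²) = 1/(70064 + 1/10201) = 1/(714722865/10201) = 10201/714722865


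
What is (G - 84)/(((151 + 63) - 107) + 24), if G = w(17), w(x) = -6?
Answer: -90/131 ≈ -0.68702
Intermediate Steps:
G = -6
(G - 84)/(((151 + 63) - 107) + 24) = (-6 - 84)/(((151 + 63) - 107) + 24) = -90/((214 - 107) + 24) = -90/(107 + 24) = -90/131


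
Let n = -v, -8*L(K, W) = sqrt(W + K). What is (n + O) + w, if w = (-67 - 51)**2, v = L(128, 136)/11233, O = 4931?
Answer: 18855 + sqrt(66)/44932 ≈ 18855.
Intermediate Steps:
L(K, W) = -sqrt(K + W)/8 (L(K, W) = -sqrt(W + K)/8 = -sqrt(K + W)/8)
v = -sqrt(66)/44932 (v = -sqrt(128 + 136)/8/11233 = -sqrt(66)/4*(1/11233) = -sqrt(66)/44932 ≈ -0.00018081)
w = 13924 (w = (-118)**2 = 13924)
n = sqrt(66)/44932 (n = -(-1)*sqrt(66)/44932 = sqrt(66)/44932 ≈ 0.00018081)
(n + O) + w = (sqrt(66)/44932 + 4931) + 13924 = (4931 + sqrt(66)/44932) + 13924 = 18855 + sqrt(66)/44932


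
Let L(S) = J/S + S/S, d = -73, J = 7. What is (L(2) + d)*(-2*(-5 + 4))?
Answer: -137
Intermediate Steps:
L(S) = 1 + 7/S (L(S) = 7/S + S/S = 7/S + 1 = 1 + 7/S)
(L(2) + d)*(-2*(-5 + 4)) = ((7 + 2)/2 - 73)*(-2*(-5 + 4)) = ((½)*9 - 73)*(-2*(-1)) = (9/2 - 73)*2 = -137/2*2 = -137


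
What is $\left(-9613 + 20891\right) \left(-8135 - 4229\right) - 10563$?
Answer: $-139451755$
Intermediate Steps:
$\left(-9613 + 20891\right) \left(-8135 - 4229\right) - 10563 = 11278 \left(-12364\right) - 10563 = -139441192 - 10563 = -139451755$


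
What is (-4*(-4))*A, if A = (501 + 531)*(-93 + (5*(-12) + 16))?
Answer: -2262144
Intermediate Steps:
A = -141384 (A = 1032*(-93 + (-60 + 16)) = 1032*(-93 - 44) = 1032*(-137) = -141384)
(-4*(-4))*A = -4*(-4)*(-141384) = 16*(-141384) = -2262144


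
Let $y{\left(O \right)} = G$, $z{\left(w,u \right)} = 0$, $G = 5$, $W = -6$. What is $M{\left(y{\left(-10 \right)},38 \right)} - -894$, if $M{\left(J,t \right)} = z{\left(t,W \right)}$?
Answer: $894$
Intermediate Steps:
$y{\left(O \right)} = 5$
$M{\left(J,t \right)} = 0$
$M{\left(y{\left(-10 \right)},38 \right)} - -894 = 0 - -894 = 0 + 894 = 894$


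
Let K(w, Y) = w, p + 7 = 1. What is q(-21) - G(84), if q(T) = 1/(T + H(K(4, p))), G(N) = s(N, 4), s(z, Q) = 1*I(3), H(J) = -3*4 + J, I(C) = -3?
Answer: 86/29 ≈ 2.9655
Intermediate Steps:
p = -6 (p = -7 + 1 = -6)
H(J) = -12 + J
s(z, Q) = -3 (s(z, Q) = 1*(-3) = -3)
G(N) = -3
q(T) = 1/(-8 + T) (q(T) = 1/(T + (-12 + 4)) = 1/(T - 8) = 1/(-8 + T))
q(-21) - G(84) = 1/(-8 - 21) - 1*(-3) = 1/(-29) + 3 = -1/29 + 3 = 86/29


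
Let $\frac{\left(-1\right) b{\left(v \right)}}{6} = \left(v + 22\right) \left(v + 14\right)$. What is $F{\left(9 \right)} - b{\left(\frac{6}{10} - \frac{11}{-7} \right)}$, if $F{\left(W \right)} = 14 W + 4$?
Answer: $\frac{3032266}{1225} \approx 2475.3$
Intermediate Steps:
$F{\left(W \right)} = 4 + 14 W$
$b{\left(v \right)} = - 6 \left(14 + v\right) \left(22 + v\right)$ ($b{\left(v \right)} = - 6 \left(v + 22\right) \left(v + 14\right) = - 6 \left(22 + v\right) \left(14 + v\right) = - 6 \left(14 + v\right) \left(22 + v\right)$)
$F{\left(9 \right)} - b{\left(\frac{6}{10} - \frac{11}{-7} \right)} = \left(4 + 14 \cdot 9\right) - \left(-1848 - 216 \left(\frac{6}{10} - \frac{11}{-7}\right) - 6 \left(\frac{6}{10} - \frac{11}{-7}\right)^{2}\right) = \left(4 + 126\right) - \left(-1848 - 216 \left(6 \cdot \frac{1}{10} - - \frac{11}{7}\right) - 6 \left(6 \cdot \frac{1}{10} - - \frac{11}{7}\right)^{2}\right) = 130 - \left(-1848 - 216 \left(\frac{3}{5} + \frac{11}{7}\right) - 6 \left(\frac{3}{5} + \frac{11}{7}\right)^{2}\right) = 130 - \left(-1848 - \frac{16416}{35} - 6 \left(\frac{76}{35}\right)^{2}\right) = 130 - \left(-1848 - \frac{16416}{35} - \frac{34656}{1225}\right) = 130 - - \frac{2873016}{1225} = 130 + \frac{2873016}{1225} = \frac{3032266}{1225}$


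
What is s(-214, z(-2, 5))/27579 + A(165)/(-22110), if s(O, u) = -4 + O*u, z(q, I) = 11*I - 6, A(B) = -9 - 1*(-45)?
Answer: -38821124/101628615 ≈ -0.38199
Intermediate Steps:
A(B) = 36 (A(B) = -9 + 45 = 36)
z(q, I) = -6 + 11*I
s(-214, z(-2, 5))/27579 + A(165)/(-22110) = (-4 - 214*(-6 + 11*5))/27579 + 36/(-22110) = (-4 - 214*(-6 + 55))*(1/27579) + 36*(-1/22110) = (-4 - 214*49)*(1/27579) - 6/3685 = (-4 - 10486)*(1/27579) - 6/3685 = -10490*1/27579 - 6/3685 = -10490/27579 - 6/3685 = -38821124/101628615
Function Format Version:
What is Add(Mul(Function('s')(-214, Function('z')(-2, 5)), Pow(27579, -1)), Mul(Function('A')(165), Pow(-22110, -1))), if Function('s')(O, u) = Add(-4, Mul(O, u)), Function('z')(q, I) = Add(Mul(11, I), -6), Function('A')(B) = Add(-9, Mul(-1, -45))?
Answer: Rational(-38821124, 101628615) ≈ -0.38199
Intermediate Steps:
Function('A')(B) = 36 (Function('A')(B) = Add(-9, 45) = 36)
Function('z')(q, I) = Add(-6, Mul(11, I))
Add(Mul(Function('s')(-214, Function('z')(-2, 5)), Pow(27579, -1)), Mul(Function('A')(165), Pow(-22110, -1))) = Add(Mul(Add(-4, Mul(-214, Add(-6, Mul(11, 5)))), Pow(27579, -1)), Mul(36, Pow(-22110, -1))) = Add(Mul(Add(-4, Mul(-214, Add(-6, 55))), Rational(1, 27579)), Mul(36, Rational(-1, 22110))) = Add(Mul(Add(-4, Mul(-214, 49)), Rational(1, 27579)), Rational(-6, 3685)) = Add(Mul(Add(-4, -10486), Rational(1, 27579)), Rational(-6, 3685)) = Add(Mul(-10490, Rational(1, 27579)), Rational(-6, 3685)) = Add(Rational(-10490, 27579), Rational(-6, 3685)) = Rational(-38821124, 101628615)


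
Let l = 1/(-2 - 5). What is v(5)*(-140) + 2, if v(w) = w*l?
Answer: 102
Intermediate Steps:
l = -⅐ (l = 1/(-7) = -⅐ ≈ -0.14286)
v(w) = -w/7 (v(w) = w*(-⅐) = -w/7)
v(5)*(-140) + 2 = -⅐*5*(-140) + 2 = -5/7*(-140) + 2 = 100 + 2 = 102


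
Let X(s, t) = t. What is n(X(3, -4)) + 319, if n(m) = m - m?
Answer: 319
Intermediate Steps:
n(m) = 0
n(X(3, -4)) + 319 = 0 + 319 = 319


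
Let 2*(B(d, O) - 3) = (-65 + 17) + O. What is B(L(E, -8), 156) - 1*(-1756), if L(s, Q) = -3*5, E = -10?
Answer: 1813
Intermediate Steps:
L(s, Q) = -15
B(d, O) = -21 + O/2 (B(d, O) = 3 + ((-65 + 17) + O)/2 = 3 + (-48 + O)/2 = 3 + (-24 + O/2) = -21 + O/2)
B(L(E, -8), 156) - 1*(-1756) = (-21 + (1/2)*156) - 1*(-1756) = (-21 + 78) + 1756 = 57 + 1756 = 1813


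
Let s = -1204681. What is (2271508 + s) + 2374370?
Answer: 3441197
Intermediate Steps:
(2271508 + s) + 2374370 = (2271508 - 1204681) + 2374370 = 1066827 + 2374370 = 3441197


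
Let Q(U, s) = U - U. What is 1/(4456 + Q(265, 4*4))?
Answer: 1/4456 ≈ 0.00022442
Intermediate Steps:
Q(U, s) = 0
1/(4456 + Q(265, 4*4)) = 1/(4456 + 0) = 1/4456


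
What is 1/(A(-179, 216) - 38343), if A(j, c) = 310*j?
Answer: -1/93833 ≈ -1.0657e-5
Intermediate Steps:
1/(A(-179, 216) - 38343) = 1/(310*(-179) - 38343) = 1/(-55490 - 38343) = 1/(-93833) = -1/93833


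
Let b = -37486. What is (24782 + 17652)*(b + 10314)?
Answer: -1153016648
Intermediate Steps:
(24782 + 17652)*(b + 10314) = (24782 + 17652)*(-37486 + 10314) = 42434*(-27172) = -1153016648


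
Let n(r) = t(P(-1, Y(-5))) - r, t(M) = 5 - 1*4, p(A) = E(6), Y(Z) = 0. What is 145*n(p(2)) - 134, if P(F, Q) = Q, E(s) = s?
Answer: -859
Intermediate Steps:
p(A) = 6
t(M) = 1 (t(M) = 5 - 4 = 1)
n(r) = 1 - r
145*n(p(2)) - 134 = 145*(1 - 1*6) - 134 = 145*(1 - 6) - 134 = 145*(-5) - 134 = -725 - 134 = -859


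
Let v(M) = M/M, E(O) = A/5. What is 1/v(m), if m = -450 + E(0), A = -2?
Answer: 1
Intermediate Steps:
E(O) = -⅖ (E(O) = -2/5 = -2*⅕ = -⅖)
m = -2252/5 (m = -450 - ⅖ = -2252/5 ≈ -450.40)
v(M) = 1
1/v(m) = 1/1 = 1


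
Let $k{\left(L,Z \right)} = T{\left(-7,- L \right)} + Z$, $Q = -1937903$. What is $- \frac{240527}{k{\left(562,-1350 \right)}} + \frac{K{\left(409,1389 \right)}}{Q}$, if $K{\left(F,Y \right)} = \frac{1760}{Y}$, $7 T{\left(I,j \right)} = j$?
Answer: $\frac{412005931509713}{2449979421564} \approx 168.17$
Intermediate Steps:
$T{\left(I,j \right)} = \frac{j}{7}$
$k{\left(L,Z \right)} = Z - \frac{L}{7}$ ($k{\left(L,Z \right)} = \frac{\left(-1\right) L}{7} + Z = - \frac{L}{7} + Z = Z - \frac{L}{7}$)
$- \frac{240527}{k{\left(562,-1350 \right)}} + \frac{K{\left(409,1389 \right)}}{Q} = - \frac{240527}{-1350 - \frac{562}{7}} + \frac{1760 \cdot \frac{1}{1389}}{-1937903} = - \frac{240527}{-1350 - \frac{562}{7}} + 1760 \cdot \frac{1}{1389} \left(- \frac{1}{1937903}\right) = - \frac{240527}{- \frac{10012}{7}} + \frac{1760}{1389} \left(- \frac{1}{1937903}\right) = \left(-240527\right) \left(- \frac{7}{10012}\right) - \frac{160}{244704297} = \frac{1683689}{10012} - \frac{160}{244704297} = \frac{412005931509713}{2449979421564}$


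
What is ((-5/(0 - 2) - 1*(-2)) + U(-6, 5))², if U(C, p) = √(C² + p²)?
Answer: 325/4 + 9*√61 ≈ 151.54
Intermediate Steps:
((-5/(0 - 2) - 1*(-2)) + U(-6, 5))² = ((-5/(0 - 2) - 1*(-2)) + √((-6)² + 5²))² = ((-5/(-2) + 2) + √(36 + 25))² = ((-½*(-5) + 2) + √61)² = ((5/2 + 2) + √61)² = (9/2 + √61)²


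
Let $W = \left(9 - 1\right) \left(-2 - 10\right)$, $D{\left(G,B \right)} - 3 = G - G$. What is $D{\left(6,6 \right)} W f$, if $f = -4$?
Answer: $1152$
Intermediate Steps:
$D{\left(G,B \right)} = 3$ ($D{\left(G,B \right)} = 3 + \left(G - G\right) = 3 + 0 = 3$)
$W = -96$ ($W = 8 \left(-12\right) = -96$)
$D{\left(6,6 \right)} W f = 3 \left(-96\right) \left(-4\right) = \left(-288\right) \left(-4\right) = 1152$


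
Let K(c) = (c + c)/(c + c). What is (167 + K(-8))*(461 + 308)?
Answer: 129192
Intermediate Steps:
K(c) = 1 (K(c) = (2*c)/((2*c)) = (2*c)*(1/(2*c)) = 1)
(167 + K(-8))*(461 + 308) = (167 + 1)*(461 + 308) = 168*769 = 129192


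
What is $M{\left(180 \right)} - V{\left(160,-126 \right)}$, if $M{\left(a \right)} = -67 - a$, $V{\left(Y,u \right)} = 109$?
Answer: $-356$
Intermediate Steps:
$M{\left(180 \right)} - V{\left(160,-126 \right)} = \left(-67 - 180\right) - 109 = -247 - 109 = -356$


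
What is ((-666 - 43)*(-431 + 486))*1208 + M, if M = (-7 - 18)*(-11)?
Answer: -47105685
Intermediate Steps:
M = 275 (M = -25*(-11) = 275)
((-666 - 43)*(-431 + 486))*1208 + M = ((-666 - 43)*(-431 + 486))*1208 + 275 = -709*55*1208 + 275 = -38995*1208 + 275 = -47105960 + 275 = -47105685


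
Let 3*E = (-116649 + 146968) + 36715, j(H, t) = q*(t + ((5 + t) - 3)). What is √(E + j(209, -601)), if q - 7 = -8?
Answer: √211902/3 ≈ 153.44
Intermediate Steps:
q = -1 (q = 7 - 8 = -1)
j(H, t) = -2 - 2*t (j(H, t) = -(t + ((5 + t) - 3)) = -(t + (2 + t)) = -(2 + 2*t) = -2 - 2*t)
E = 67034/3 (E = ((-116649 + 146968) + 36715)/3 = (30319 + 36715)/3 = (⅓)*67034 = 67034/3 ≈ 22345.)
√(E + j(209, -601)) = √(67034/3 + (-2 - 2*(-601))) = √(67034/3 + (-2 + 1202)) = √(67034/3 + 1200) = √(70634/3) = √211902/3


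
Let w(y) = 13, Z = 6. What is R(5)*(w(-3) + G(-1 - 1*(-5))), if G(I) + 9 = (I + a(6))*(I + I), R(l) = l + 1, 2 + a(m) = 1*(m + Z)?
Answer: 696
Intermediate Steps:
a(m) = 4 + m (a(m) = -2 + 1*(m + 6) = -2 + 1*(6 + m) = -2 + (6 + m) = 4 + m)
R(l) = 1 + l
G(I) = -9 + 2*I*(10 + I) (G(I) = -9 + (I + (4 + 6))*(I + I) = -9 + (I + 10)*(2*I) = -9 + (10 + I)*(2*I) = -9 + 2*I*(10 + I))
R(5)*(w(-3) + G(-1 - 1*(-5))) = (1 + 5)*(13 + (-9 + 2*(-1 - 1*(-5))**2 + 20*(-1 - 1*(-5)))) = 6*(13 + (-9 + 2*(-1 + 5)**2 + 20*(-1 + 5))) = 6*(13 + (-9 + 2*4**2 + 20*4)) = 6*(13 + (-9 + 2*16 + 80)) = 6*(13 + (-9 + 32 + 80)) = 6*(13 + 103) = 6*116 = 696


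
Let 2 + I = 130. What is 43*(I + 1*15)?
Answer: 6149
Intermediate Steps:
I = 128 (I = -2 + 130 = 128)
43*(I + 1*15) = 43*(128 + 1*15) = 43*(128 + 15) = 43*143 = 6149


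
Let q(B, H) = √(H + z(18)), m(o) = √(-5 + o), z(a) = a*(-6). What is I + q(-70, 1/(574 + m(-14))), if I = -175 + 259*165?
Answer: 42560 + √((-61991 - 108*I*√19)/(574 + I*√19)) ≈ 42560.0 - 10.392*I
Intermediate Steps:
z(a) = -6*a
q(B, H) = √(-108 + H) (q(B, H) = √(H - 6*18) = √(H - 108) = √(-108 + H))
I = 42560 (I = -175 + 42735 = 42560)
I + q(-70, 1/(574 + m(-14))) = 42560 + √(-108 + 1/(574 + √(-5 - 14))) = 42560 + √(-108 + 1/(574 + √(-19))) = 42560 + √(-108 + 1/(574 + I*√19))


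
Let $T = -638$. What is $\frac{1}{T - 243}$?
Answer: $- \frac{1}{881} \approx -0.0011351$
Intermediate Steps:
$\frac{1}{T - 243} = \frac{1}{-638 - 243} = \frac{1}{-881} = - \frac{1}{881}$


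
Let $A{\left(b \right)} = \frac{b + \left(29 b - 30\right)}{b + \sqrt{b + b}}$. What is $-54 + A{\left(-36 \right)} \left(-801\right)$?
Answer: $- \frac{445581}{19} - \frac{148185 i \sqrt{2}}{38} \approx -23452.0 - 5514.9 i$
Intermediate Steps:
$A{\left(b \right)} = \frac{-30 + 30 b}{b + \sqrt{2} \sqrt{b}}$ ($A{\left(b \right)} = \frac{b + \left(-30 + 29 b\right)}{b + \sqrt{2 b}} = \frac{-30 + 30 b}{b + \sqrt{2} \sqrt{b}}$)
$-54 + A{\left(-36 \right)} \left(-801\right) = -54 + \frac{30 \left(-1 - 36\right)}{-36 + \sqrt{2} \sqrt{-36}} \left(-801\right) = -54 + 30 \frac{1}{-36 + \sqrt{2} \cdot 6 i} \left(-37\right) \left(-801\right) = -54 + 30 \frac{1}{-36 + 6 i \sqrt{2}} \left(-37\right) \left(-801\right) = -54 + - \frac{1110}{-36 + 6 i \sqrt{2}} \left(-801\right) = -54 + \frac{889110}{-36 + 6 i \sqrt{2}}$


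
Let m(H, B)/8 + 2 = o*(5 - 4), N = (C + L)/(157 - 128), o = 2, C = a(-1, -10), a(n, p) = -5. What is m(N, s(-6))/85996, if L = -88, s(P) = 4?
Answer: 0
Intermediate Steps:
C = -5
N = -93/29 (N = (-5 - 88)/(157 - 128) = -93/29 ≈ -3.2069)
m(H, B) = 0 (m(H, B) = -16 + 8*(2*(5 - 4)) = -16 + 8*(2*1) = -16 + 8*2 = -16 + 16 = 0)
m(N, s(-6))/85996 = 0/85996 = 0*(1/85996) = 0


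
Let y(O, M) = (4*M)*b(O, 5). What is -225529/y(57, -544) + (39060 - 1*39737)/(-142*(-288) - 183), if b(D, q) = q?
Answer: 9174596417/442957440 ≈ 20.712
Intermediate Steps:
y(O, M) = 20*M (y(O, M) = (4*M)*5 = 20*M)
-225529/y(57, -544) + (39060 - 1*39737)/(-142*(-288) - 183) = -225529/(20*(-544)) + (39060 - 1*39737)/(-142*(-288) - 183) = -225529/(-10880) + (39060 - 39737)/(40896 - 183) = -225529*(-1/10880) - 677/40713 = 225529/10880 - 677*1/40713 = 225529/10880 - 677/40713 = 9174596417/442957440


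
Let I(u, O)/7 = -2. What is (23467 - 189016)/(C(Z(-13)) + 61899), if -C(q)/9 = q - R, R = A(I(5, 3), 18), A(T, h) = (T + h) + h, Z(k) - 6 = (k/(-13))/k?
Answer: -717379/268856 ≈ -2.6683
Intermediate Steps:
Z(k) = 77/13 (Z(k) = 6 + (k/(-13))/k = 6 + (k*(-1/13))/k = 6 + (-k/13)/k = 6 - 1/13 = 77/13)
I(u, O) = -14 (I(u, O) = 7*(-2) = -14)
A(T, h) = T + 2*h
R = 22 (R = -14 + 2*18 = -14 + 36 = 22)
C(q) = 198 - 9*q (C(q) = -9*(q - 1*22) = -9*(q - 22) = -9*(-22 + q) = 198 - 9*q)
(23467 - 189016)/(C(Z(-13)) + 61899) = (23467 - 189016)/((198 - 9*77/13) + 61899) = -165549/((198 - 693/13) + 61899) = -165549/(1881/13 + 61899) = -165549/806568/13 = -165549*13/806568 = -717379/268856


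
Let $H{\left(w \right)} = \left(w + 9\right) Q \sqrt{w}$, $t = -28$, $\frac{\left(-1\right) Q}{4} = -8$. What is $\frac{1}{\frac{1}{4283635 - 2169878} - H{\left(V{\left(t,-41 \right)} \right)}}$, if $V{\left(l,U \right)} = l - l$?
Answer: $2113757$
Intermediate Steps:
$Q = 32$ ($Q = \left(-4\right) \left(-8\right) = 32$)
$V{\left(l,U \right)} = 0$
$H{\left(w \right)} = \sqrt{w} \left(288 + 32 w\right)$ ($H{\left(w \right)} = \left(w + 9\right) 32 \sqrt{w} = \left(9 + w\right) 32 \sqrt{w} = \left(288 + 32 w\right) \sqrt{w} = \sqrt{w} \left(288 + 32 w\right)$)
$\frac{1}{\frac{1}{4283635 - 2169878} - H{\left(V{\left(t,-41 \right)} \right)}} = \frac{1}{\frac{1}{4283635 - 2169878} - 32 \sqrt{0} \left(9 + 0\right)} = \frac{1}{\frac{1}{2113757} - 32 \cdot 0 \cdot 9} = \frac{1}{\frac{1}{2113757} - 0} = \frac{1}{\frac{1}{2113757} + 0} = \frac{1}{\frac{1}{2113757}} = 2113757$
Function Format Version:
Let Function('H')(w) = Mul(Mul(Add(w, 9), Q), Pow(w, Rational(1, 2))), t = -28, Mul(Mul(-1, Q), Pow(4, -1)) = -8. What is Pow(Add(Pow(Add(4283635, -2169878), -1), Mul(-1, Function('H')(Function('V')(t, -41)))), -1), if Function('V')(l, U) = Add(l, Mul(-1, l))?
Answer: 2113757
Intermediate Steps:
Q = 32 (Q = Mul(-4, -8) = 32)
Function('V')(l, U) = 0
Function('H')(w) = Mul(Pow(w, Rational(1, 2)), Add(288, Mul(32, w))) (Function('H')(w) = Mul(Mul(Add(w, 9), 32), Pow(w, Rational(1, 2))) = Mul(Mul(Add(9, w), 32), Pow(w, Rational(1, 2))) = Mul(Add(288, Mul(32, w)), Pow(w, Rational(1, 2))) = Mul(Pow(w, Rational(1, 2)), Add(288, Mul(32, w))))
Pow(Add(Pow(Add(4283635, -2169878), -1), Mul(-1, Function('H')(Function('V')(t, -41)))), -1) = Pow(Add(Pow(Add(4283635, -2169878), -1), Mul(-1, Mul(32, Pow(0, Rational(1, 2)), Add(9, 0)))), -1) = Pow(Add(Pow(2113757, -1), Mul(-1, Mul(32, 0, 9))), -1) = Pow(Add(Rational(1, 2113757), Mul(-1, 0)), -1) = Pow(Add(Rational(1, 2113757), 0), -1) = Pow(Rational(1, 2113757), -1) = 2113757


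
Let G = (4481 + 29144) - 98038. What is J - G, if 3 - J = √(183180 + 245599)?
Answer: 64416 - √428779 ≈ 63761.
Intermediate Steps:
J = 3 - √428779 (J = 3 - √(183180 + 245599) = 3 - √428779 ≈ -651.81)
G = -64413 (G = 33625 - 98038 = -64413)
J - G = (3 - √428779) - 1*(-64413) = (3 - √428779) + 64413 = 64416 - √428779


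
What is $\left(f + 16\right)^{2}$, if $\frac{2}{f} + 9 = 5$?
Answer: $\frac{961}{4} \approx 240.25$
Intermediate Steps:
$f = - \frac{1}{2}$ ($f = \frac{2}{-9 + 5} = \frac{2}{-4} = 2 \left(- \frac{1}{4}\right) = - \frac{1}{2} \approx -0.5$)
$\left(f + 16\right)^{2} = \left(- \frac{1}{2} + 16\right)^{2} = \left(\frac{31}{2}\right)^{2} = \frac{961}{4}$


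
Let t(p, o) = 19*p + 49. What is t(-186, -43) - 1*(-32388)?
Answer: 28903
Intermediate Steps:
t(p, o) = 49 + 19*p
t(-186, -43) - 1*(-32388) = (49 + 19*(-186)) - 1*(-32388) = (49 - 3534) + 32388 = -3485 + 32388 = 28903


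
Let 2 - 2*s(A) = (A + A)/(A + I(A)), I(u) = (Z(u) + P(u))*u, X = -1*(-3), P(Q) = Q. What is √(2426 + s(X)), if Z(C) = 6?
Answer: √242690/10 ≈ 49.264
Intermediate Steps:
X = 3
I(u) = u*(6 + u) (I(u) = (6 + u)*u = u*(6 + u))
s(A) = 1 - A/(A + A*(6 + A)) (s(A) = 1 - (A + A)/(2*(A + A*(6 + A))) = 1 - 2*A/(2*(A + A*(6 + A))) = 1 - A/(A + A*(6 + A)))
√(2426 + s(X)) = √(2426 + (6 + 3)/(7 + 3)) = √(2426 + 9/10) = √(24269/10) = √242690/10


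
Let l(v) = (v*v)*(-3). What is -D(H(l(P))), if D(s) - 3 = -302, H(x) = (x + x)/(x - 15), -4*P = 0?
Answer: 299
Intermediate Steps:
P = 0 (P = -¼*0 = 0)
l(v) = -3*v² (l(v) = v²*(-3) = -3*v²)
H(x) = 2*x/(-15 + x) (H(x) = (2*x)/(-15 + x) = 2*x/(-15 + x))
D(s) = -299 (D(s) = 3 - 302 = -299)
-D(H(l(P))) = -1*(-299) = 299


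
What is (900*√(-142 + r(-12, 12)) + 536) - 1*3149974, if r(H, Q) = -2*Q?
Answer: -3149438 + 900*I*√166 ≈ -3.1494e+6 + 11596.0*I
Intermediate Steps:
(900*√(-142 + r(-12, 12)) + 536) - 1*3149974 = (900*√(-142 - 2*12) + 536) - 1*3149974 = (900*√(-142 - 24) + 536) - 3149974 = (900*√(-166) + 536) - 3149974 = (900*(I*√166) + 536) - 3149974 = (900*I*√166 + 536) - 3149974 = (536 + 900*I*√166) - 3149974 = -3149438 + 900*I*√166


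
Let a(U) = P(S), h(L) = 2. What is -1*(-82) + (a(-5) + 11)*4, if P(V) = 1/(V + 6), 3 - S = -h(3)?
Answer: 1390/11 ≈ 126.36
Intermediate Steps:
S = 5 (S = 3 - (-1)*2 = 3 - 1*(-2) = 3 + 2 = 5)
P(V) = 1/(6 + V)
a(U) = 1/11 (a(U) = 1/(6 + 5) = 1/11)
-1*(-82) + (a(-5) + 11)*4 = -1*(-82) + (1/11 + 11)*4 = 82 + (122/11)*4 = 82 + 488/11 = 1390/11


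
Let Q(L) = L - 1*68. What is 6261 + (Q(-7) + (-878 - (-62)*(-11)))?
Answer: 4626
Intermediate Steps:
Q(L) = -68 + L (Q(L) = L - 68 = -68 + L)
6261 + (Q(-7) + (-878 - (-62)*(-11))) = 6261 + ((-68 - 7) + (-878 - (-62)*(-11))) = 6261 + (-75 + (-878 - 1*682)) = 6261 + (-75 + (-878 - 682)) = 6261 + (-75 - 1560) = 6261 - 1635 = 4626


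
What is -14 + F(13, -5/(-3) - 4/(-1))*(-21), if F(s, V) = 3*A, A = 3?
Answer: -203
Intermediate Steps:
F(s, V) = 9 (F(s, V) = 3*3 = 9)
-14 + F(13, -5/(-3) - 4/(-1))*(-21) = -14 + 9*(-21) = -14 - 189 = -203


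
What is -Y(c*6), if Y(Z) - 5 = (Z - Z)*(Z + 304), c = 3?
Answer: -5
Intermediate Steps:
Y(Z) = 5 (Y(Z) = 5 + (Z - Z)*(Z + 304) = 5 + 0*(304 + Z) = 5 + 0 = 5)
-Y(c*6) = -1*5 = -5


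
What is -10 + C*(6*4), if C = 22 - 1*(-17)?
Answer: 926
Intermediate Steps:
C = 39 (C = 22 + 17 = 39)
-10 + C*(6*4) = -10 + 39*(6*4) = -10 + 39*24 = -10 + 936 = 926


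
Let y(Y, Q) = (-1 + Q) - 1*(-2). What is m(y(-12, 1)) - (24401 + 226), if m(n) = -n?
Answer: -24629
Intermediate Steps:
y(Y, Q) = 1 + Q (y(Y, Q) = (-1 + Q) + 2 = 1 + Q)
m(y(-12, 1)) - (24401 + 226) = -(1 + 1) - (24401 + 226) = -1*2 - 1*24627 = -2 - 24627 = -24629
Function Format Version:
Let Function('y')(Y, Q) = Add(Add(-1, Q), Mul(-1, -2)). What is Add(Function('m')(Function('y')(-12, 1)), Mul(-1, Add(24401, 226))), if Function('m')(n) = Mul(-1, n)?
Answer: -24629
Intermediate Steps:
Function('y')(Y, Q) = Add(1, Q) (Function('y')(Y, Q) = Add(Add(-1, Q), 2) = Add(1, Q))
Add(Function('m')(Function('y')(-12, 1)), Mul(-1, Add(24401, 226))) = Add(Mul(-1, Add(1, 1)), Mul(-1, Add(24401, 226))) = Add(Mul(-1, 2), Mul(-1, 24627)) = Add(-2, -24627) = -24629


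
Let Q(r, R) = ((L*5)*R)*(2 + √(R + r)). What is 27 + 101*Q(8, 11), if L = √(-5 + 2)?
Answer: 27 + 5555*I*√3*(2 + √19) ≈ 27.0 + 61182.0*I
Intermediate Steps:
L = I*√3 (L = √(-3) = I*√3 ≈ 1.732*I)
Q(r, R) = 5*I*R*√3*(2 + √(R + r)) (Q(r, R) = (((I*√3)*5)*R)*(2 + √(R + r)) = ((5*I*√3)*R)*(2 + √(R + r)) = (5*I*R*√3)*(2 + √(R + r)) = 5*I*R*√3*(2 + √(R + r)))
27 + 101*Q(8, 11) = 27 + 101*(5*I*11*√3*(2 + √(11 + 8))) = 27 + 101*(5*I*11*√3*(2 + √19)) = 27 + 101*(55*I*√3*(2 + √19)) = 27 + 5555*I*√3*(2 + √19)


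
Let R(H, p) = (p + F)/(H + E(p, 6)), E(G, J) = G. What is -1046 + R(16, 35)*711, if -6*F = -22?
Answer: -8618/17 ≈ -506.94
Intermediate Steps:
F = 11/3 (F = -⅙*(-22) = 11/3 ≈ 3.6667)
R(H, p) = (11/3 + p)/(H + p) (R(H, p) = (p + 11/3)/(H + p) = (11/3 + p)/(H + p))
-1046 + R(16, 35)*711 = -1046 + ((11/3 + 35)/(16 + 35))*711 = -1046 + ((116/3)/51)*711 = -1046 + ((1/51)*(116/3))*711 = -1046 + (116/153)*711 = -1046 + 9164/17 = -8618/17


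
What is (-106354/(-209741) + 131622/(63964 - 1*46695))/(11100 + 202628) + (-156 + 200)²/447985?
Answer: 26998197051262327/6192804802222321220 ≈ 0.0043596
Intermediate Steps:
(-106354/(-209741) + 131622/(63964 - 1*46695))/(11100 + 202628) + (-156 + 200)²/447985 = (-106354*(-1/209741) + 131622/(63964 - 46695))/213728 + 44²*(1/447985) = (106354/209741 + 131622/17269)*(1/213728) + 1936*(1/447985) = (106354/209741 + 131622*(1/17269))*(1/213728) + 1936/447985 = (106354/209741 + 131622/17269)*(1/213728) + 1936/447985 = (4206165304/517431047)*(1/213728) + 1936/447985 = 525770663/13823687851652 + 1936/447985 = 26998197051262327/6192804802222321220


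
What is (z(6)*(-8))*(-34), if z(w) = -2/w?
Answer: -272/3 ≈ -90.667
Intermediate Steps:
(z(6)*(-8))*(-34) = (-2/6*(-8))*(-34) = (-2*⅙*(-8))*(-34) = -⅓*(-8)*(-34) = (8/3)*(-34) = -272/3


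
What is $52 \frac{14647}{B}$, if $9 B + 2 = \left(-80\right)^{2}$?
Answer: $\frac{3427398}{3199} \approx 1071.4$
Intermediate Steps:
$B = \frac{6398}{9}$ ($B = - \frac{2}{9} + \frac{\left(-80\right)^{2}}{9} = - \frac{2}{9} + \frac{1}{9} \cdot 6400 = - \frac{2}{9} + \frac{6400}{9} = \frac{6398}{9} \approx 710.89$)
$52 \frac{14647}{B} = 52 \frac{14647}{\frac{6398}{9}} = 52 \cdot 14647 \cdot \frac{9}{6398} = 52 \cdot \frac{131823}{6398} = \frac{3427398}{3199}$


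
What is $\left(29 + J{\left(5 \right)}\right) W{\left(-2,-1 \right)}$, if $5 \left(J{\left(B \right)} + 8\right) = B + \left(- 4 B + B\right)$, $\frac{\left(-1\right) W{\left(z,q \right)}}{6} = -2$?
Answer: $228$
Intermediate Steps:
$W{\left(z,q \right)} = 12$ ($W{\left(z,q \right)} = \left(-6\right) \left(-2\right) = 12$)
$J{\left(B \right)} = -8 - \frac{2 B}{5}$ ($J{\left(B \right)} = -8 + \frac{B + \left(- 4 B + B\right)}{5} = -8 + \frac{B - 3 B}{5} = -8 + \frac{\left(-2\right) B}{5} = -8 - \frac{2 B}{5}$)
$\left(29 + J{\left(5 \right)}\right) W{\left(-2,-1 \right)} = \left(29 - 10\right) 12 = 19 \cdot 12 = 228$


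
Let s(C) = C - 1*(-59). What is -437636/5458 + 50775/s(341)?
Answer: 2041511/43664 ≈ 46.755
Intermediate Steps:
s(C) = 59 + C (s(C) = C + 59 = 59 + C)
-437636/5458 + 50775/s(341) = -437636/5458 + 50775/(59 + 341) = -437636*1/5458 + 50775/400 = -218818/2729 + 50775*(1/400) = -218818/2729 + 2031/16 = 2041511/43664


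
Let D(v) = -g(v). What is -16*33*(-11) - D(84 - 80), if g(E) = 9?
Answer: 5817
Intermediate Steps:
D(v) = -9 (D(v) = -1*9 = -9)
-16*33*(-11) - D(84 - 80) = -16*33*(-11) - 1*(-9) = -528*(-11) + 9 = 5808 + 9 = 5817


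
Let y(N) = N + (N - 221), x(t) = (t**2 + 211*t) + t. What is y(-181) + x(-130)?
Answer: -11243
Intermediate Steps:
x(t) = t**2 + 212*t
y(N) = -221 + 2*N (y(N) = N + (-221 + N) = -221 + 2*N)
y(-181) + x(-130) = (-221 + 2*(-181)) - 130*(212 - 130) = (-221 - 362) - 130*82 = -583 - 10660 = -11243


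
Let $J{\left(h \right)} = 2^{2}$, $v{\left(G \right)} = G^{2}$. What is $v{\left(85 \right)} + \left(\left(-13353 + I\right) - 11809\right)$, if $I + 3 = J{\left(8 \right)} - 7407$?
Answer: $-25343$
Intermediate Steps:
$J{\left(h \right)} = 4$
$I = -7406$ ($I = -3 + \left(4 - 7407\right) = -3 - 7403 = -7406$)
$v{\left(85 \right)} + \left(\left(-13353 + I\right) - 11809\right) = 85^{2} - 32568 = 7225 - 32568 = -25343$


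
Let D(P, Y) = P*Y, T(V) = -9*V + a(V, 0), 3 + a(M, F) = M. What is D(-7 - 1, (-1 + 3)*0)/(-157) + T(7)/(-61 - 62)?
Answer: 59/123 ≈ 0.47967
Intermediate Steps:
a(M, F) = -3 + M
T(V) = -3 - 8*V (T(V) = -9*V + (-3 + V) = -3 - 8*V)
D(-7 - 1, (-1 + 3)*0)/(-157) + T(7)/(-61 - 62) = ((-7 - 1)*((-1 + 3)*0))/(-157) + (-3 - 8*7)/(-61 - 62) = -16*0*(-1/157) + (-3 - 56)/(-123) = -8*0*(-1/157) - 59*(-1/123) = 0*(-1/157) + 59/123 = 0 + 59/123 = 59/123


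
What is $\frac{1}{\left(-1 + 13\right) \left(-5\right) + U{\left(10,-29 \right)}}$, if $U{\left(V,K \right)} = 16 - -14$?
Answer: $- \frac{1}{30} \approx -0.033333$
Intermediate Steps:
$U{\left(V,K \right)} = 30$ ($U{\left(V,K \right)} = 16 + 14 = 30$)
$\frac{1}{\left(-1 + 13\right) \left(-5\right) + U{\left(10,-29 \right)}} = \frac{1}{\left(-1 + 13\right) \left(-5\right) + 30} = \frac{1}{12 \left(-5\right) + 30} = \frac{1}{-60 + 30} = \frac{1}{-30} = - \frac{1}{30}$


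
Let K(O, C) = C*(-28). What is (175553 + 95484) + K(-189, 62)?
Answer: 269301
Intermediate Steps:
K(O, C) = -28*C
(175553 + 95484) + K(-189, 62) = (175553 + 95484) - 28*62 = 271037 - 1736 = 269301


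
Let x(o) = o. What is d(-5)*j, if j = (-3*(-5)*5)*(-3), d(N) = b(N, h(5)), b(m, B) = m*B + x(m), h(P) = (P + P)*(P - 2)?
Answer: 34875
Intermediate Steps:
h(P) = 2*P*(-2 + P) (h(P) = (2*P)*(-2 + P) = 2*P*(-2 + P))
b(m, B) = m + B*m (b(m, B) = m*B + m = B*m + m = m + B*m)
d(N) = 31*N (d(N) = N*(1 + 2*5*(-2 + 5)) = N*(1 + 2*5*3) = N*(1 + 30) = N*31 = 31*N)
j = -225 (j = (15*5)*(-3) = 75*(-3) = -225)
d(-5)*j = (31*(-5))*(-225) = -155*(-225) = 34875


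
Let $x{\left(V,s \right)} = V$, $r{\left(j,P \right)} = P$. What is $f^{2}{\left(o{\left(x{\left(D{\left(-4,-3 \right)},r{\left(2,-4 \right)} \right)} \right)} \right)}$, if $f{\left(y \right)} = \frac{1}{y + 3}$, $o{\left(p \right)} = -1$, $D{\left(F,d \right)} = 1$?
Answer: $\frac{1}{4} \approx 0.25$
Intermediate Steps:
$f{\left(y \right)} = \frac{1}{3 + y}$
$f^{2}{\left(o{\left(x{\left(D{\left(-4,-3 \right)},r{\left(2,-4 \right)} \right)} \right)} \right)} = \left(\frac{1}{3 - 1}\right)^{2} = \left(\frac{1}{2}\right)^{2} = \frac{1}{4}$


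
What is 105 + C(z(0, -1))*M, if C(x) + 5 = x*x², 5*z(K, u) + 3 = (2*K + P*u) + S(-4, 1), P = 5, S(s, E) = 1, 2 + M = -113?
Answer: 24889/25 ≈ 995.56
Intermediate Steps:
M = -115 (M = -2 - 113 = -115)
z(K, u) = -⅖ + u + 2*K/5 (z(K, u) = -⅗ + ((2*K + 5*u) + 1)/5 = -⅗ + (1 + 2*K + 5*u)/5 = -⅗ + (⅕ + u + 2*K/5) = -⅖ + u + 2*K/5)
C(x) = -5 + x³ (C(x) = -5 + x*x² = -5 + x³)
105 + C(z(0, -1))*M = 105 + (-5 + (-⅖ - 1 + (⅖)*0)³)*(-115) = 105 + (-5 + (-⅖ - 1 + 0)³)*(-115) = 105 + (-5 + (-7/5)³)*(-115) = 105 + (-5 - 343/125)*(-115) = 105 - 968/125*(-115) = 105 + 22264/25 = 24889/25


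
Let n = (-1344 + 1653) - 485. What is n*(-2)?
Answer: 352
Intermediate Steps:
n = -176 (n = 309 - 485 = -176)
n*(-2) = -176*(-2) = 352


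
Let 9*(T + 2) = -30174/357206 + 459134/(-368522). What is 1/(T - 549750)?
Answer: -296186106447/162828948172751752 ≈ -1.8190e-6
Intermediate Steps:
T = -636153513502/296186106447 (T = -2 + (-30174/357206 + 459134/(-368522))/9 = -2 + (-30174*1/357206 + 459134*(-1/368522))/9 = -2 + (-15087/178603 - 229567/184261)/9 = -2 + (⅑)*(-43781300608/32909567383) = -2 - 43781300608/296186106447 = -636153513502/296186106447 ≈ -2.1478)
1/(T - 549750) = 1/(-636153513502/296186106447 - 549750) = 1/(-162828948172751752/296186106447) = -296186106447/162828948172751752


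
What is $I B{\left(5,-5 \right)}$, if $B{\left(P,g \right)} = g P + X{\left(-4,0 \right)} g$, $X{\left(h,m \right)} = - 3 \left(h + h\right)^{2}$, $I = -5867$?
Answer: $-5485645$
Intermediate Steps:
$X{\left(h,m \right)} = - 12 h^{2}$ ($X{\left(h,m \right)} = - 3 \left(2 h\right)^{2} = - 3 \cdot 4 h^{2} = - 12 h^{2}$)
$B{\left(P,g \right)} = - 192 g + P g$ ($B{\left(P,g \right)} = g P + - 12 \left(-4\right)^{2} g = P g + \left(-12\right) 16 g = P g - 192 g = - 192 g + P g$)
$I B{\left(5,-5 \right)} = - 5867 \left(- 5 \left(-192 + 5\right)\right) = - 5867 \left(\left(-5\right) \left(-187\right)\right) = \left(-5867\right) 935 = -5485645$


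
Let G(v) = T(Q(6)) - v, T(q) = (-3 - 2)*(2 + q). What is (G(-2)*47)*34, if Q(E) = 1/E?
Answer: -42347/3 ≈ -14116.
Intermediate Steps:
T(q) = -10 - 5*q (T(q) = -5*(2 + q) = -10 - 5*q)
G(v) = -65/6 - v (G(v) = (-10 - 5/6) - v = (-10 - 5*⅙) - v = (-10 - ⅚) - v = -65/6 - v)
(G(-2)*47)*34 = ((-65/6 - 1*(-2))*47)*34 = ((-65/6 + 2)*47)*34 = -53/6*47*34 = -2491/6*34 = -42347/3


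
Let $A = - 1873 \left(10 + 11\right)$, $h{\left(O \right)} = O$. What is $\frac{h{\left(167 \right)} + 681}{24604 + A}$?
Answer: $- \frac{848}{14729} \approx -0.057573$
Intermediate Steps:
$A = -39333$ ($A = \left(-1873\right) 21 = -39333$)
$\frac{h{\left(167 \right)} + 681}{24604 + A} = \frac{167 + 681}{24604 - 39333} = \frac{848}{-14729} = 848 \left(- \frac{1}{14729}\right) = - \frac{848}{14729}$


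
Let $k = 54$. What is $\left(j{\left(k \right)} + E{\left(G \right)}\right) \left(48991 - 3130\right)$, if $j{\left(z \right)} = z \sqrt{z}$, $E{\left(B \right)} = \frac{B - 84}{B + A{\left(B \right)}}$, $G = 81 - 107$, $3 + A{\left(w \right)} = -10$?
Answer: $\frac{1681570}{13} + 7429482 \sqrt{6} \approx 1.8328 \cdot 10^{7}$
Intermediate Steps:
$A{\left(w \right)} = -13$ ($A{\left(w \right)} = -3 - 10 = -13$)
$G = -26$ ($G = 81 - 107 = -26$)
$E{\left(B \right)} = \frac{-84 + B}{-13 + B}$ ($E{\left(B \right)} = \frac{B - 84}{B - 13} = \frac{-84 + B}{-13 + B}$)
$j{\left(z \right)} = z^{\frac{3}{2}}$
$\left(j{\left(k \right)} + E{\left(G \right)}\right) \left(48991 - 3130\right) = \left(54^{\frac{3}{2}} + \frac{-84 - 26}{-13 - 26}\right) \left(48991 - 3130\right) = \left(162 \sqrt{6} + \frac{1}{-39} \left(-110\right)\right) 45861 = \left(162 \sqrt{6} - - \frac{110}{39}\right) 45861 = \left(162 \sqrt{6} + \frac{110}{39}\right) 45861 = \left(\frac{110}{39} + 162 \sqrt{6}\right) 45861 = \frac{1681570}{13} + 7429482 \sqrt{6}$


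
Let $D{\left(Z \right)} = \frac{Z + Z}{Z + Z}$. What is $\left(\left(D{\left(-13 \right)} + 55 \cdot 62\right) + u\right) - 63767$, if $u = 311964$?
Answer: $251608$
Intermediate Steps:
$D{\left(Z \right)} = 1$ ($D{\left(Z \right)} = \frac{2 Z}{2 Z} = 2 Z \frac{1}{2 Z} = 1$)
$\left(\left(D{\left(-13 \right)} + 55 \cdot 62\right) + u\right) - 63767 = \left(\left(1 + 55 \cdot 62\right) + 311964\right) - 63767 = \left(\left(1 + 3410\right) + 311964\right) - 63767 = \left(3411 + 311964\right) - 63767 = 315375 - 63767 = 251608$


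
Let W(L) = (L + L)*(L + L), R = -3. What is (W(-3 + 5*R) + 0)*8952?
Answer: 11601792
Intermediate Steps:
W(L) = 4*L² (W(L) = (2*L)*(2*L) = 4*L²)
(W(-3 + 5*R) + 0)*8952 = (4*(-3 + 5*(-3))² + 0)*8952 = (4*(-3 - 15)² + 0)*8952 = (4*(-18)² + 0)*8952 = (4*324 + 0)*8952 = (1296 + 0)*8952 = 1296*8952 = 11601792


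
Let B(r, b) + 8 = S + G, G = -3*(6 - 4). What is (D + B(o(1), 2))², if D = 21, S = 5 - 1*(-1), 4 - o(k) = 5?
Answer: 169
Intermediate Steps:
o(k) = -1 (o(k) = 4 - 1*5 = 4 - 5 = -1)
S = 6 (S = 5 + 1 = 6)
G = -6 (G = -3*2 = -6)
B(r, b) = -8 (B(r, b) = -8 + (6 - 6) = -8 + 0 = -8)
(D + B(o(1), 2))² = (21 - 8)² = 13² = 169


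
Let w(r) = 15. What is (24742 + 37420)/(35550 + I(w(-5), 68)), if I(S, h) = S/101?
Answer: 6278362/3590565 ≈ 1.7486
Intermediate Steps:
I(S, h) = S/101 (I(S, h) = S*(1/101) = S/101)
(24742 + 37420)/(35550 + I(w(-5), 68)) = (24742 + 37420)/(35550 + (1/101)*15) = 62162/(35550 + 15/101) = 62162/(3590565/101) = 62162*(101/3590565) = 6278362/3590565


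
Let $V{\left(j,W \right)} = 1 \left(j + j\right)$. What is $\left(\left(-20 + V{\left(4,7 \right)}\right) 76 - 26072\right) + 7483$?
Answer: $-19501$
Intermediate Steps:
$V{\left(j,W \right)} = 2 j$ ($V{\left(j,W \right)} = 1 \cdot 2 j = 2 j$)
$\left(\left(-20 + V{\left(4,7 \right)}\right) 76 - 26072\right) + 7483 = \left(\left(-20 + 2 \cdot 4\right) 76 - 26072\right) + 7483 = \left(\left(-20 + 8\right) 76 - 26072\right) + 7483 = \left(\left(-12\right) 76 - 26072\right) + 7483 = \left(-912 - 26072\right) + 7483 = -26984 + 7483 = -19501$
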